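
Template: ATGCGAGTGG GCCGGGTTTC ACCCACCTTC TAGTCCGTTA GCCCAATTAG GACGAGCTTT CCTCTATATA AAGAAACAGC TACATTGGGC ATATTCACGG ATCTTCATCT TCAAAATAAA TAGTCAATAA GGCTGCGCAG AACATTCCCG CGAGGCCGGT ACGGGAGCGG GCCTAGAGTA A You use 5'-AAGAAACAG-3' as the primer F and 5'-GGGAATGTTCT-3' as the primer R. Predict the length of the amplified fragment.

Forward primer AAGAAACAG is found on the top strand at positions 71–79.
Reverse complement of the reverse primer: AGAACATTCCC. This occurs on the top strand at positions 139–149.
Product length = (reverse-primer end) − (forward-primer start) + 1 = 149 − 71 + 1 = 79 bp.

79 bp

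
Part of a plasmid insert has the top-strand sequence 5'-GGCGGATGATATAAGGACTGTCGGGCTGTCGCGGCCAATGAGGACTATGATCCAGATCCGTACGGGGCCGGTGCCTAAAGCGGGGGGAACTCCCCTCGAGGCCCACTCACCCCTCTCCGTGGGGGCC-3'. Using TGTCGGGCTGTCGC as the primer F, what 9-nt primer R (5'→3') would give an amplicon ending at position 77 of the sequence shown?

The forward primer binds at positions 19–32; the product's 3' end on the top strand is position 77.
The reverse primer anneals to the top strand over positions 69–77, i.e. to CGGTGCCTA.
Its sequence written 5'→3' is the reverse complement: TAGGCACCG.

5'-TAGGCACCG-3'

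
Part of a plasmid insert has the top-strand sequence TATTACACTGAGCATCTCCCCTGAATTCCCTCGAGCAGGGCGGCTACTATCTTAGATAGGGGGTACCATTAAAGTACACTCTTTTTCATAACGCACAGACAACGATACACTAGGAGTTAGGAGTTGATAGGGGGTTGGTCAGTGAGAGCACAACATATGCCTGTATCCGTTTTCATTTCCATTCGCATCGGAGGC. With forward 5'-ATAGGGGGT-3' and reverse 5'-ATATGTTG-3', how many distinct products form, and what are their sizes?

Two products: 103 bp, 32 bp

The forward primer ATAGGGGGT matches the top strand at positions 56–64, 127–135.
The reverse primer's reverse complement is CAACATAT, matching at positions 151–158.
Each forward site pairs with the reverse site to give a product ending at position 158: sizes 103, 32 bp.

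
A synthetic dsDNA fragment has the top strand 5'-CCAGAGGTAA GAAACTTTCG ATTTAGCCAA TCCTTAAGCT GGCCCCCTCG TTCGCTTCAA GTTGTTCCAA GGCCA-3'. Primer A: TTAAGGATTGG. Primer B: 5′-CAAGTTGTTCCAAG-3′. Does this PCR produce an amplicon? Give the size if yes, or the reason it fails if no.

Primer A (TTAAGGATTGG) has reverse complement CCAATCCTTAA, which matches the top strand at positions 27–37; primer A anneals to the top strand there with its 3' end pointing upstream toward position 27.
Primer B (CAAGTTGTTCCAAG) matches the top strand directly at positions 58–71; it anneals to the bottom strand with its 3' end pointing downstream toward position 71.
The 3' ends diverge (primer A extends toward position 1, primer B toward position 75), so the primers never converge on a shared product.

No product — the primers' 3' ends point away from each other.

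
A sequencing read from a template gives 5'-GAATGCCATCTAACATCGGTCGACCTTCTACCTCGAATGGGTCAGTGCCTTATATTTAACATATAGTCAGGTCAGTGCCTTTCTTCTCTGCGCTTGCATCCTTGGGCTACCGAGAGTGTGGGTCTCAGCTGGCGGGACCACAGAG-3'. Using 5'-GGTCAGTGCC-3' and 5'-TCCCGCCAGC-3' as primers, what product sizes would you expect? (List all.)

The forward primer GGTCAGTGCC matches the top strand at positions 40–49, 70–79.
The reverse primer's reverse complement is GCTGGCGGGA, matching at positions 128–137.
Each forward site pairs with the reverse site to give a product ending at position 137: sizes 98, 68 bp.

98 bp, 68 bp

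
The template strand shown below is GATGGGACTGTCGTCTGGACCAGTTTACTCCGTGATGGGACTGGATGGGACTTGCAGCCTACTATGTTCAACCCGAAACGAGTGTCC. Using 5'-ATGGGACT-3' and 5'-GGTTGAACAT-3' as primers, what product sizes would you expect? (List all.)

The forward primer ATGGGACT matches the top strand at positions 2–9, 35–42, 45–52.
The reverse primer's reverse complement is ATGTTCAACC, matching at positions 64–73.
Each forward site pairs with the reverse site to give a product ending at position 73: sizes 72, 39, 29 bp.

72 bp, 39 bp, 29 bp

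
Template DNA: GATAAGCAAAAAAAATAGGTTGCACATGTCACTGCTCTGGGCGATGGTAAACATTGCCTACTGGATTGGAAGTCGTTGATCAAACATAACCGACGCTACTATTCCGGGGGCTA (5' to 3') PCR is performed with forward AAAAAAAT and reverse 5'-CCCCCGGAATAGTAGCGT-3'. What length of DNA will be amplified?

Forward primer AAAAAAAT is found on the top strand at positions 9–16.
Reverse complement of the reverse primer: ACGCTACTATTCCGGGGG. This occurs on the top strand at positions 93–110.
The product runs from position 9 to position 110, so its length is 110 − 9 + 1 = 102 bp.

102 bp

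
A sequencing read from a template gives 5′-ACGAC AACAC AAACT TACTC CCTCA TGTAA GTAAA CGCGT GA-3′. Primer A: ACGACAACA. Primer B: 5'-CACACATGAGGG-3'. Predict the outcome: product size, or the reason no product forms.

Primer B (CACACATGAGGG) does not match the top strand, and its reverse complement CCCTCATGTGTG does not match either.
With no annealing site for primer B, no amplification occurs.

No product — primer B has no binding site in the template.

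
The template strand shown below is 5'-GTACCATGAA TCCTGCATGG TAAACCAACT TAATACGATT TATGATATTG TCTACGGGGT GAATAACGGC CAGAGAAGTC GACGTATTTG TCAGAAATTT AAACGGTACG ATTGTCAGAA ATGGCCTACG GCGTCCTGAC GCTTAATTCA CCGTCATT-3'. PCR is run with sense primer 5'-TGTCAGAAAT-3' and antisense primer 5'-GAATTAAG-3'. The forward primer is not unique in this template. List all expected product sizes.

61 bp, 37 bp

The forward primer TGTCAGAAAT matches the top strand at positions 89–98, 113–122.
The reverse primer's reverse complement is CTTAATTC, matching at positions 142–149.
Each forward site pairs with the reverse site to give a product ending at position 149: sizes 61, 37 bp.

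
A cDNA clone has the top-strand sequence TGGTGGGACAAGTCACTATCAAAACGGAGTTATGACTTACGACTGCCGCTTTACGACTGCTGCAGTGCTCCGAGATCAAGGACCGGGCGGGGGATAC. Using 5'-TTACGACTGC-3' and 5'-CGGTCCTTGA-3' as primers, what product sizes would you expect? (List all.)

The forward primer TTACGACTGC matches the top strand at positions 37–46, 51–60.
The reverse primer's reverse complement is TCAAGGACCG, matching at positions 76–85.
Each forward site pairs with the reverse site to give a product ending at position 85: sizes 49, 35 bp.

49 bp, 35 bp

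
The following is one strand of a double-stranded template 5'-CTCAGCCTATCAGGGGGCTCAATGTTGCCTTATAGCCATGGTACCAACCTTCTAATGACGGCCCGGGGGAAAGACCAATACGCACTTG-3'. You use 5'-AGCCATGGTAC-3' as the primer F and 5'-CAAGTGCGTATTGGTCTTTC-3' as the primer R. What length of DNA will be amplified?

Forward primer AGCCATGGTAC is found on the top strand at positions 34–44.
Reverse complement of the reverse primer: GAAAGACCAATACGCACTTG. This occurs on the top strand at positions 69–88.
The product runs from position 34 to position 88, so its length is 88 − 34 + 1 = 55 bp.

55 bp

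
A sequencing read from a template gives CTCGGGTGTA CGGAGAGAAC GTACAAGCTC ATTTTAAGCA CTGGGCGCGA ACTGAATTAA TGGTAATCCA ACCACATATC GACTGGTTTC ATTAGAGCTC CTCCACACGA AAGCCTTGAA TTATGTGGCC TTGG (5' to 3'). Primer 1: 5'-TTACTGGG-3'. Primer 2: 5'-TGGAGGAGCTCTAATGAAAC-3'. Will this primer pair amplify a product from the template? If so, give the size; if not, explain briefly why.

No product — primer 1 has no binding site in the template.

Primer 1 (TTACTGGG) does not match the top strand, and its reverse complement CCCAGTAA does not match either.
With no annealing site for primer 1, no amplification occurs.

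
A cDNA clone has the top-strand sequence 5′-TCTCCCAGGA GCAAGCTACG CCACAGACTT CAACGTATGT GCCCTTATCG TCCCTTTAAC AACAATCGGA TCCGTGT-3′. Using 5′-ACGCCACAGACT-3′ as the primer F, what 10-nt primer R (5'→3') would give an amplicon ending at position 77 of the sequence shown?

5'-ACACGGATCC-3'

The forward primer binds at positions 18–29; the product's 3' end on the top strand is position 77.
The reverse primer anneals to the top strand over positions 68–77, i.e. to GGATCCGTGT.
Its sequence written 5'→3' is the reverse complement: ACACGGATCC.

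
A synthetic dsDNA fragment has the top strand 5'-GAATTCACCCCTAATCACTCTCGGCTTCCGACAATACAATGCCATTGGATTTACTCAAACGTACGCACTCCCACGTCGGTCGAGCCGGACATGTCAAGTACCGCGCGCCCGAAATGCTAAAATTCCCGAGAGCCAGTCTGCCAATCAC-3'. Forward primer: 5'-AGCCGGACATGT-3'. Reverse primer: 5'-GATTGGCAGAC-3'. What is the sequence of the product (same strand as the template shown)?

Scanning the template, AGCCGGACATGT occurs at positions 83–94; this primer anneals to the bottom strand there with its 3' end pointing downstream.
The reverse primer's reverse complement is GTCTGCCAATC, which matches the template at positions 136–146.
The product is the template from position 83 through 146 (64 bp).

5'-AGCCGGACATGTCAAGTACCGCGCGCCCGAAATGCTAAAATTCCCGAGAGCCAGTCTGCCAATC-3'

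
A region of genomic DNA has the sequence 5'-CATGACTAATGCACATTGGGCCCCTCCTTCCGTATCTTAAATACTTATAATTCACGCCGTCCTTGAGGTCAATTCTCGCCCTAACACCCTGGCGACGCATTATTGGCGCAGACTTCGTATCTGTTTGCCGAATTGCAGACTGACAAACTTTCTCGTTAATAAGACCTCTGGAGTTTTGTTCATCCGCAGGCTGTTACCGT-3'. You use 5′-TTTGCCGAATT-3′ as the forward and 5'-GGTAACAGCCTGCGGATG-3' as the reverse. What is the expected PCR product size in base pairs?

75 bp

Scanning the template, TTTGCCGAATT occurs at positions 124–134; this primer anneals to the bottom strand there with its 3' end pointing downstream.
Reverse complement of the reverse primer: CATCCGCAGGCTGTTACC. This occurs on the top strand at positions 181–198.
The product runs from position 124 to position 198, so its length is 198 − 124 + 1 = 75 bp.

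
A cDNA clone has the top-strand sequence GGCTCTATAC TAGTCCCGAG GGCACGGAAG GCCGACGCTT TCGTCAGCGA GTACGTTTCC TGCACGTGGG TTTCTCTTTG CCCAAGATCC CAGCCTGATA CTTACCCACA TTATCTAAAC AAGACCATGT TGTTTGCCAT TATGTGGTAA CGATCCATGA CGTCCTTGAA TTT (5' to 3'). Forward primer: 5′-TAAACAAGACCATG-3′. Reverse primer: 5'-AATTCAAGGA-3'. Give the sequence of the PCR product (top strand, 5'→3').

Scanning the template, TAAACAAGACCATG occurs at positions 116–129; this primer anneals to the bottom strand there with its 3' end pointing downstream.
Taking the reverse complement of AATTCAAGGA gives TCCTTGAATT, found at positions 163–172 on the template; the primer anneals here to the top strand with its 3' end pointing upstream.
The product is the template from position 116 through 172 (57 bp).

5'-TAAACAAGACCATGTTGTTTGCCATTATGTGGTAACGATCCATGACGTCCTTGAATT-3'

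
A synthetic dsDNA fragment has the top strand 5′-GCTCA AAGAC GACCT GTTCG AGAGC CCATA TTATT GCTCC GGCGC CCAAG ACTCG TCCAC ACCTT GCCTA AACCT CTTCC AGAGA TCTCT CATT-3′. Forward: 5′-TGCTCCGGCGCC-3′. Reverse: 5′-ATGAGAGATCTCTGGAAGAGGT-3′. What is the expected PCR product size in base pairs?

The forward primer matches the template at positions 35–46.
The reverse primer's reverse complement is ACCTCTTCCAGAGATCTCTCAT, which matches the template at positions 72–93.
The product runs from position 35 to position 93, so its length is 93 − 35 + 1 = 59 bp.

59 bp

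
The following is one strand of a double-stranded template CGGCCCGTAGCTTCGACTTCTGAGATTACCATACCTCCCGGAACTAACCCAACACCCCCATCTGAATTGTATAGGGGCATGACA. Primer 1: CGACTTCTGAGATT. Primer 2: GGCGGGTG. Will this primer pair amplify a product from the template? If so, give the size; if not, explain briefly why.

Primer 2 (GGCGGGTG) does not match the top strand, and its reverse complement CACCCGCC does not match either.
With no annealing site for primer 2, no amplification occurs.

No product — primer 2 has no binding site in the template.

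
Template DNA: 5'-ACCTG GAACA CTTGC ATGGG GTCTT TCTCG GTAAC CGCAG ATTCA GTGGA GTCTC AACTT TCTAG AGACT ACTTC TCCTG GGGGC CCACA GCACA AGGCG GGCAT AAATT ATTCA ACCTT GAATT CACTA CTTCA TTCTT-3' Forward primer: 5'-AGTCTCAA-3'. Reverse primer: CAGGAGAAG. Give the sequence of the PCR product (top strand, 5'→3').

5'-AGTCTCAACTTTCTAGAGACTACTTCTCCTG-3'

The forward primer matches the template at positions 50–57.
Reverse complement of the reverse primer: CTTCTCCTG. This occurs on the top strand at positions 72–80.
The product is the template from position 50 through 80 (31 bp).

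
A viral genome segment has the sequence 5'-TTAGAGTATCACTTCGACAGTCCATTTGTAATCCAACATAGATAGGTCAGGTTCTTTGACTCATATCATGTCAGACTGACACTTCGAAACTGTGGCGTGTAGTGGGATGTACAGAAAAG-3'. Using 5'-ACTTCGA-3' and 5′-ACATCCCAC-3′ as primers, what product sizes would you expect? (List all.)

The forward primer ACTTCGA matches the top strand at positions 11–17, 81–87.
The reverse primer's reverse complement is GTGGGATGT, matching at positions 102–110.
Each forward site pairs with the reverse site to give a product ending at position 110: sizes 100, 30 bp.

100 bp, 30 bp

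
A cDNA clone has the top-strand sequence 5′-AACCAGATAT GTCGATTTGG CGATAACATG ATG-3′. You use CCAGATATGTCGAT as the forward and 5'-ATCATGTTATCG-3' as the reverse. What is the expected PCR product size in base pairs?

The forward primer matches the template at positions 3–16.
Reverse complement of the reverse primer: CGATAACATGAT. This occurs on the top strand at positions 21–32.
Product length = (reverse-primer end) − (forward-primer start) + 1 = 32 − 3 + 1 = 30 bp.

30 bp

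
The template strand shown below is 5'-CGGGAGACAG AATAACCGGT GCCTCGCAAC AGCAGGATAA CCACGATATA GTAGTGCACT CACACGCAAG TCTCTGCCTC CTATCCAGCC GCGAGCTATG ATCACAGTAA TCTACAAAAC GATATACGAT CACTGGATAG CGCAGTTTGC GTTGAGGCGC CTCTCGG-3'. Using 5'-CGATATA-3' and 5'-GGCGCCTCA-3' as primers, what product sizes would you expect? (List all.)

118 bp, 42 bp

The forward primer CGATATA matches the top strand at positions 44–50, 120–126.
The reverse primer's reverse complement is TGAGGCGCC, matching at positions 153–161.
Each forward site pairs with the reverse site to give a product ending at position 161: sizes 118, 42 bp.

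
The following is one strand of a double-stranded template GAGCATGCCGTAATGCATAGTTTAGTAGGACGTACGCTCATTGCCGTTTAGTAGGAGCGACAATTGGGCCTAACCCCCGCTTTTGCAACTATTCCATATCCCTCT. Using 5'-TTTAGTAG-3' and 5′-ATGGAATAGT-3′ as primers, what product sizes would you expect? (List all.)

77 bp, 51 bp

The forward primer TTTAGTAG matches the top strand at positions 21–28, 47–54.
The reverse primer's reverse complement is ACTATTCCAT, matching at positions 88–97.
Each forward site pairs with the reverse site to give a product ending at position 97: sizes 77, 51 bp.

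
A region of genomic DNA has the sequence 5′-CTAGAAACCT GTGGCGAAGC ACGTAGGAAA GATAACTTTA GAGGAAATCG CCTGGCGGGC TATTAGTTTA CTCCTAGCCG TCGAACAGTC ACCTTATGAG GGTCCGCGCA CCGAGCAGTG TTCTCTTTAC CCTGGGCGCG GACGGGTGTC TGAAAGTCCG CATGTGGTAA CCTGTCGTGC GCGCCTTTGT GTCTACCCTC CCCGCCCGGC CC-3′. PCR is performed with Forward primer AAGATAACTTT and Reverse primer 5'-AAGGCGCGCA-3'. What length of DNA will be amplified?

Scanning the template, AAGATAACTTT occurs at positions 29–39; this primer anneals to the bottom strand there with its 3' end pointing downstream.
The reverse primer's reverse complement is TGCGCGCCTT, which matches the template at positions 178–187.
Product length = (reverse-primer end) − (forward-primer start) + 1 = 187 − 29 + 1 = 159 bp.

159 bp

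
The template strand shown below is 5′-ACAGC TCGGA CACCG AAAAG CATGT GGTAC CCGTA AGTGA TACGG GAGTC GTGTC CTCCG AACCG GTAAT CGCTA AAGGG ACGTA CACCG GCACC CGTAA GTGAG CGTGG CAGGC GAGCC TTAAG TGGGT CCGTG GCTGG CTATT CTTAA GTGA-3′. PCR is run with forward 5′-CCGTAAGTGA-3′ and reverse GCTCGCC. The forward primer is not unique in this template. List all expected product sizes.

The forward primer CCGTAAGTGA matches the top strand at positions 31–40, 95–104.
The reverse primer's reverse complement is GGCGAGC, matching at positions 113–119.
Each forward site pairs with the reverse site to give a product ending at position 119: sizes 89, 25 bp.

89 bp, 25 bp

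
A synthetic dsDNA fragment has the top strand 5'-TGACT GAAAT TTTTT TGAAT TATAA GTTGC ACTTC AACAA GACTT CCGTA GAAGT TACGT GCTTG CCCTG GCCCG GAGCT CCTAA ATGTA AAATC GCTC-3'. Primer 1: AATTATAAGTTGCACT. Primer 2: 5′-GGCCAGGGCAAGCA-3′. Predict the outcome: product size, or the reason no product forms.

Yes — a 56 bp product.

Primer 1 (AATTATAAGTTGCACT) matches the top strand at positions 18–33; it acts as a forward primer.
Primer 2's reverse complement is TGCTTGCCCTGGCC, matching the top strand at positions 60–73; it acts as a reverse primer.
The 3' ends face each other across positions 18–73, giving a 56 bp product.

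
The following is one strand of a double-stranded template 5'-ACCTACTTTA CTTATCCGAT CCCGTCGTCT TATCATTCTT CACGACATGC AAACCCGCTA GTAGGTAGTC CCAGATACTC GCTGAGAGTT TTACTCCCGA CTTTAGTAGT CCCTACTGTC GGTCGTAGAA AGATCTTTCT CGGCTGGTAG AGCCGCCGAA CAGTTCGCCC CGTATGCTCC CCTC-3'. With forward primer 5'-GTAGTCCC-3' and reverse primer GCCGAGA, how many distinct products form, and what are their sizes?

The forward primer GTAGTCCC matches the top strand at positions 65–72, 106–113.
The reverse primer's reverse complement is TCTCGGC, matching at positions 138–144.
Each forward site pairs with the reverse site to give a product ending at position 144: sizes 80, 39 bp.

Two products: 80 bp, 39 bp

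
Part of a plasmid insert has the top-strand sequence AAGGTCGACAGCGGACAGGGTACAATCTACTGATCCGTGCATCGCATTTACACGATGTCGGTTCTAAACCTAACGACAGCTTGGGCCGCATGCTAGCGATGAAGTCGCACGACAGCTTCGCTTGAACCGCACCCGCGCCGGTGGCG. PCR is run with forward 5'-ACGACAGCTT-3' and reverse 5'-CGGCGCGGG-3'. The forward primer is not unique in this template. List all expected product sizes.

The forward primer ACGACAGCTT matches the top strand at positions 73–82, 109–118.
The reverse primer's reverse complement is CCCGCGCCG, matching at positions 132–140.
Each forward site pairs with the reverse site to give a product ending at position 140: sizes 68, 32 bp.

68 bp, 32 bp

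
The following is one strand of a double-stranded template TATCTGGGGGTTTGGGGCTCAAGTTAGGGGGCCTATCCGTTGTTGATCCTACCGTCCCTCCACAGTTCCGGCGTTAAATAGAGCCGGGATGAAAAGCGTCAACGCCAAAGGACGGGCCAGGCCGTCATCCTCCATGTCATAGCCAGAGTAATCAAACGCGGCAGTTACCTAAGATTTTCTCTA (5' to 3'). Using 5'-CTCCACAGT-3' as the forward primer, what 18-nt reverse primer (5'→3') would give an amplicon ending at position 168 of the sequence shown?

5'-GTAACTGCCGCGTTTGAT-3'

The forward primer binds at positions 58–66; the product's 3' end on the top strand is position 168.
The reverse primer anneals to the top strand over positions 151–168, i.e. to ATCAAACGCGGCAGTTAC.
Its sequence written 5'→3' is the reverse complement: GTAACTGCCGCGTTTGAT.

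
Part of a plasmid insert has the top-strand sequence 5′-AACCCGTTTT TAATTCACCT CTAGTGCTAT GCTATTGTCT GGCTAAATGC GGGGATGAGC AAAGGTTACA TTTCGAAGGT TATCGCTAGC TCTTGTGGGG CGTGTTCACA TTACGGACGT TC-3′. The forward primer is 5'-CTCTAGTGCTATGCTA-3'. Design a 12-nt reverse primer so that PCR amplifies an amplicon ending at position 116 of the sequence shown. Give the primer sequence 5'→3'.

5'-CCGTAATGTGAA-3'

The forward primer binds at positions 19–34; the product's 3' end on the top strand is position 116.
The reverse primer anneals to the top strand over positions 105–116, i.e. to TTCACATTACGG.
Its sequence written 5'→3' is the reverse complement: CCGTAATGTGAA.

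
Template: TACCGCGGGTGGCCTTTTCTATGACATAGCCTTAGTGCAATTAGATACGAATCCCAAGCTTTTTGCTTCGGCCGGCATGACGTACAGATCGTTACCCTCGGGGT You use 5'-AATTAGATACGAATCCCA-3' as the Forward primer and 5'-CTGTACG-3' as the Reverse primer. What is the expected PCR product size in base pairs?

49 bp

The forward primer matches the template at positions 39–56.
Reverse complement of the reverse primer: CGTACAG. This occurs on the top strand at positions 81–87.
Amplicon spans positions 39–87: 49 bp.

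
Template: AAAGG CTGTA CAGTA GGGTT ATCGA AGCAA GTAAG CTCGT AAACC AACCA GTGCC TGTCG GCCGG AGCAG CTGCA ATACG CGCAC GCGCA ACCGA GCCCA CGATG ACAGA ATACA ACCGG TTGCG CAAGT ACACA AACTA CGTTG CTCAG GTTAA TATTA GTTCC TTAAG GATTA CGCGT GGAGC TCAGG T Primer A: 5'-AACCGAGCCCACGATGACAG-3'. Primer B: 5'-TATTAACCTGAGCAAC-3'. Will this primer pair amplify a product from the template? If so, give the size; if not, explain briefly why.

Yes — a 68 bp product.

Primer A (AACCGAGCCCACGATGACAG) matches the top strand at positions 90–109; it acts as a forward primer.
Primer B's reverse complement is GTTGCTCAGGTTAATA, matching the top strand at positions 142–157; it acts as a reverse primer.
The 3' ends face each other across positions 90–157, giving a 68 bp product.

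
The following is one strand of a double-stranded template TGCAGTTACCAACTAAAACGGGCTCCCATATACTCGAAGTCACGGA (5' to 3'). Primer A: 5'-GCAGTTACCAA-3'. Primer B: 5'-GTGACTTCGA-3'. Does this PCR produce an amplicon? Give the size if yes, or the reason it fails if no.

Yes — a 42 bp product.

Primer A (GCAGTTACCAA) matches the top strand at positions 2–12; it acts as a forward primer.
Primer B's reverse complement is TCGAAGTCAC, matching the top strand at positions 34–43; it acts as a reverse primer.
The 3' ends face each other across positions 2–43, giving a 42 bp product.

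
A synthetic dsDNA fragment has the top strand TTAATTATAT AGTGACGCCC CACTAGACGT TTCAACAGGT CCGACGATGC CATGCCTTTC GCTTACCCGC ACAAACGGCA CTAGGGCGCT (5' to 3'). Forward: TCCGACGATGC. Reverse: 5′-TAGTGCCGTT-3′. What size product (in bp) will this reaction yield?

44 bp

Scanning the template, TCCGACGATGC occurs at positions 40–50; this primer anneals to the bottom strand there with its 3' end pointing downstream.
Taking the reverse complement of TAGTGCCGTT gives AACGGCACTA, found at positions 74–83 on the template; the primer anneals here to the top strand with its 3' end pointing upstream.
Product length = (reverse-primer end) − (forward-primer start) + 1 = 83 − 40 + 1 = 44 bp.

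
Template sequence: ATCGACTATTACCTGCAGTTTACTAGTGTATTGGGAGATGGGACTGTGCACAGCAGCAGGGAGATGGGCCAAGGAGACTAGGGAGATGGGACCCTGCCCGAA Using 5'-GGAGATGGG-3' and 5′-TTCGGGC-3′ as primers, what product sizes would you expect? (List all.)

69 bp, 43 bp, 21 bp

The forward primer GGAGATGGG matches the top strand at positions 34–42, 60–68, 82–90.
The reverse primer's reverse complement is GCCCGAA, matching at positions 96–102.
Each forward site pairs with the reverse site to give a product ending at position 102: sizes 69, 43, 21 bp.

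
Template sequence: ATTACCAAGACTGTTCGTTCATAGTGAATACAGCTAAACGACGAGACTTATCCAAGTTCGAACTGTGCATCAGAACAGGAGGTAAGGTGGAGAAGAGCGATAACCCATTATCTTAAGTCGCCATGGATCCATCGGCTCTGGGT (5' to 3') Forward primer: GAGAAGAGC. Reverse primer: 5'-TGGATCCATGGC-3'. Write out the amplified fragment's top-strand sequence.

Forward primer GAGAAGAGC is found on the top strand at positions 90–98.
Reverse complement of the reverse primer: GCCATGGATCCA. This occurs on the top strand at positions 120–131.
The product is the template from position 90 through 131 (42 bp).

5'-GAGAAGAGCGATAACCCATTATCTTAAGTCGCCATGGATCCA-3'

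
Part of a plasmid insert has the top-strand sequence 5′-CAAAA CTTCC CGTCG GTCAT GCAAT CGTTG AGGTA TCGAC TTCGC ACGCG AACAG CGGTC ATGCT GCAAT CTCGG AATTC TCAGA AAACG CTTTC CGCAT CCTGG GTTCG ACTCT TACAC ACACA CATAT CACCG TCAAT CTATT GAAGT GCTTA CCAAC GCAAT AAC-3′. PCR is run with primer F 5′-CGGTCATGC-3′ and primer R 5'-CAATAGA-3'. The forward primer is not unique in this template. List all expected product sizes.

133 bp, 91 bp

The forward primer CGGTCATGC matches the top strand at positions 14–22, 56–64.
The reverse primer's reverse complement is TCTATTG, matching at positions 140–146.
Each forward site pairs with the reverse site to give a product ending at position 146: sizes 133, 91 bp.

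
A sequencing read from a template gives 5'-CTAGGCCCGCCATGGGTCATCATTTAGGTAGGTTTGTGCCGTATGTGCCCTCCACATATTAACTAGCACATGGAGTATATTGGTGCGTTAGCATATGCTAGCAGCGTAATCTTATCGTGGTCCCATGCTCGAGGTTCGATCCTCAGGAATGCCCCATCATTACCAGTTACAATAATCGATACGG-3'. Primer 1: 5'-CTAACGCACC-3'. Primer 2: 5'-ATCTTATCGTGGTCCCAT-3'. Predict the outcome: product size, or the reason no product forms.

No product — the primers' 3' ends point away from each other.

Primer 1 (CTAACGCACC) has reverse complement GGTGCGTTAG, which matches the top strand at positions 82–91; primer 1 anneals to the top strand there with its 3' end pointing upstream toward position 82.
Primer 2 (ATCTTATCGTGGTCCCAT) matches the top strand directly at positions 109–126; it anneals to the bottom strand with its 3' end pointing downstream toward position 126.
The 3' ends diverge (primer 1 extends toward position 1, primer 2 toward position 184), so the primers never converge on a shared product.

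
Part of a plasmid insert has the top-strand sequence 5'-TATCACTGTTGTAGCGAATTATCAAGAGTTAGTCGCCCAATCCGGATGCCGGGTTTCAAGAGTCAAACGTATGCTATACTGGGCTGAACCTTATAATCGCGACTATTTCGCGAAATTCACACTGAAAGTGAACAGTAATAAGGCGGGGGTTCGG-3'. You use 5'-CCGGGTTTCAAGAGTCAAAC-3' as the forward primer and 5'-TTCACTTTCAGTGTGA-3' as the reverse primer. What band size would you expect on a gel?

Scanning the template, CCGGGTTTCAAGAGTCAAAC occurs at positions 49–68; this primer anneals to the bottom strand there with its 3' end pointing downstream.
Reverse complement of the reverse primer: TCACACTGAAAGTGAA. This occurs on the top strand at positions 117–132.
Product length = (reverse-primer end) − (forward-primer start) + 1 = 132 − 49 + 1 = 84 bp.

84 bp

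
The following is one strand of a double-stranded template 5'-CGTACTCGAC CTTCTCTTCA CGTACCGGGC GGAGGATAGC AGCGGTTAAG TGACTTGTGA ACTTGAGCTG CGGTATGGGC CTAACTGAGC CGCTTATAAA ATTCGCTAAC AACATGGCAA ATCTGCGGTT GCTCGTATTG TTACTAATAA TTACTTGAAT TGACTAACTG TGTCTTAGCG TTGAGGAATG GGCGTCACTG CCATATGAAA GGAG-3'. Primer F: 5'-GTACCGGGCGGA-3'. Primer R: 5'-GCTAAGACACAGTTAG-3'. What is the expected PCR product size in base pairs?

158 bp

Scanning the template, GTACCGGGCGGA occurs at positions 22–33; this primer anneals to the bottom strand there with its 3' end pointing downstream.
Reverse complement of the reverse primer: CTAACTGTGTCTTAGC. This occurs on the top strand at positions 164–179.
Amplicon spans positions 22–179: 158 bp.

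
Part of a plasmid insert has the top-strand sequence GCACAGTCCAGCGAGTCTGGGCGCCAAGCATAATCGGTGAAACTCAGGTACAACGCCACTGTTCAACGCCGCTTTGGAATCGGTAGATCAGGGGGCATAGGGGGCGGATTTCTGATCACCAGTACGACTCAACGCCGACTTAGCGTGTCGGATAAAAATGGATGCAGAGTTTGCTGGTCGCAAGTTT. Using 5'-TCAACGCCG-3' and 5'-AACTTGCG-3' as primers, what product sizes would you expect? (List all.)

124 bp, 58 bp

The forward primer TCAACGCCG matches the top strand at positions 63–71, 129–137.
The reverse primer's reverse complement is CGCAAGTT, matching at positions 179–186.
Each forward site pairs with the reverse site to give a product ending at position 186: sizes 124, 58 bp.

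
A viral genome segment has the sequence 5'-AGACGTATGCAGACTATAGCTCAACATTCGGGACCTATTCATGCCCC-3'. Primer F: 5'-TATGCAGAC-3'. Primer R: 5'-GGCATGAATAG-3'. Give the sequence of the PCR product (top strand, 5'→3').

Forward primer TATGCAGAC is found on the top strand at positions 6–14.
The reverse primer's reverse complement is CTATTCATGCC, which matches the template at positions 35–45.
The product is the template from position 6 through 45 (40 bp).

5'-TATGCAGACTATAGCTCAACATTCGGGACCTATTCATGCC-3'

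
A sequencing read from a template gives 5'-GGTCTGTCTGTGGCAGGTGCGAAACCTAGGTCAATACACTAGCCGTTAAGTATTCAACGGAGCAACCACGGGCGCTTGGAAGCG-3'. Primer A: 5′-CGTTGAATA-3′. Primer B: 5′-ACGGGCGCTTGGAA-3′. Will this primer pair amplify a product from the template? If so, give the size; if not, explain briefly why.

Primer A (CGTTGAATA) has reverse complement TATTCAACG, which matches the top strand at positions 51–59; primer A anneals to the top strand there with its 3' end pointing upstream toward position 51.
Primer B (ACGGGCGCTTGGAA) matches the top strand directly at positions 68–81; it anneals to the bottom strand with its 3' end pointing downstream toward position 81.
The 3' ends diverge (primer A extends toward position 1, primer B toward position 84), so the primers never converge on a shared product.

No product — the primers' 3' ends point away from each other.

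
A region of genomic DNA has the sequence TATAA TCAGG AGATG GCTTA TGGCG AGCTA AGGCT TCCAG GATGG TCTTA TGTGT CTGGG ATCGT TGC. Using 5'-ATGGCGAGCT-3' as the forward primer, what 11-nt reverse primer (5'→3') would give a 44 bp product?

5'-GATCCCAGACA-3'

The forward primer binds at positions 20–29, so a 44 bp product ends at position 20 + 44 − 1 = 63.
The reverse primer anneals to the top strand over positions 53–63, i.e. to TGTCTGGGATC.
Its sequence written 5'→3' is the reverse complement: GATCCCAGACA.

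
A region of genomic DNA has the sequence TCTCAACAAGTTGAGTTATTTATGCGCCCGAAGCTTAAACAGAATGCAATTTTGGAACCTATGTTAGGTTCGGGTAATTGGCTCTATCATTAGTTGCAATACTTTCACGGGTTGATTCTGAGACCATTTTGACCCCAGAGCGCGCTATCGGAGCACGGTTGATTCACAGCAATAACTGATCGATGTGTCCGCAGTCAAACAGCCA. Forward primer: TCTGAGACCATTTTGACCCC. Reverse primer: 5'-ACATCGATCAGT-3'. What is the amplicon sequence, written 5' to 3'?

5'-TCTGAGACCATTTTGACCCCAGAGCGCGCTATCGGAGCACGGTTGATTCACAGCAATAACTGATCGATGT-3'

The forward primer matches the template at positions 117–136.
Taking the reverse complement of ACATCGATCAGT gives ACTGATCGATGT, found at positions 175–186 on the template; the primer anneals here to the top strand with its 3' end pointing upstream.
The product is the template from position 117 through 186 (70 bp).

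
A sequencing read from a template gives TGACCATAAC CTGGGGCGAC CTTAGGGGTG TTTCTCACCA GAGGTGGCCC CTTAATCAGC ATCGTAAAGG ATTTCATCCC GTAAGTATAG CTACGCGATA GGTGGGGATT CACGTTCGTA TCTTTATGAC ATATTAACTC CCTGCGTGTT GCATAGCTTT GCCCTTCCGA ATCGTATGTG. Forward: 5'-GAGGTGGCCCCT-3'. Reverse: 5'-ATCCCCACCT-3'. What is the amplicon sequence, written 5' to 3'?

The forward primer matches the template at positions 41–52.
Reverse complement of the reverse primer: AGGTGGGGAT. This occurs on the top strand at positions 100–109.
The product is the template from position 41 through 109 (69 bp).

5'-GAGGTGGCCCCTTAATCAGCATCGTAAAGGATTTCATCCCGTAAGTATAGCTACGCGATAGGTGGGGAT-3'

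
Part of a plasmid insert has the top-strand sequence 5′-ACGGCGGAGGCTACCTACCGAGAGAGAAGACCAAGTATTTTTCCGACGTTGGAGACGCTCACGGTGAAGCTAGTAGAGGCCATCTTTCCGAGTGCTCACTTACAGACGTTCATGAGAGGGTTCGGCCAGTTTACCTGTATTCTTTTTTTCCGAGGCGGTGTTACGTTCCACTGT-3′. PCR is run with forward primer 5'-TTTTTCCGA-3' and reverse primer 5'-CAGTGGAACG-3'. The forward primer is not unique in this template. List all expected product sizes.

The forward primer TTTTTCCGA matches the top strand at positions 38–46, 145–153.
The reverse primer's reverse complement is CGTTCCACTG, matching at positions 164–173.
Each forward site pairs with the reverse site to give a product ending at position 173: sizes 136, 29 bp.

136 bp, 29 bp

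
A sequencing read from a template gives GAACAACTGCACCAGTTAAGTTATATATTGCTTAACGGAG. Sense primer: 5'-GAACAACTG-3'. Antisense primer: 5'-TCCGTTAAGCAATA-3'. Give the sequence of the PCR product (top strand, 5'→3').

Forward primer GAACAACTG is found on the top strand at positions 1–9.
Taking the reverse complement of TCCGTTAAGCAATA gives TATTGCTTAACGGA, found at positions 26–39 on the template; the primer anneals here to the top strand with its 3' end pointing upstream.
The product is the template from position 1 through 39 (39 bp).

5'-GAACAACTGCACCAGTTAAGTTATATATTGCTTAACGGA-3'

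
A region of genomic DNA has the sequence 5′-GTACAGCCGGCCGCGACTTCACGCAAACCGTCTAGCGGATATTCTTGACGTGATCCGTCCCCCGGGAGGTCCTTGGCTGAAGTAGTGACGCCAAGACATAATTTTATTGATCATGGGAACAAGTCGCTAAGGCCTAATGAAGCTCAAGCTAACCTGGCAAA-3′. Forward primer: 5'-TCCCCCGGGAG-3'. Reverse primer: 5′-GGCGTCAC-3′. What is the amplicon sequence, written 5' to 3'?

5'-TCCCCCGGGAGGTCCTTGGCTGAAGTAGTGACGCC-3'

Scanning the template, TCCCCCGGGAG occurs at positions 58–68; this primer anneals to the bottom strand there with its 3' end pointing downstream.
Taking the reverse complement of GGCGTCAC gives GTGACGCC, found at positions 85–92 on the template; the primer anneals here to the top strand with its 3' end pointing upstream.
The product is the template from position 58 through 92 (35 bp).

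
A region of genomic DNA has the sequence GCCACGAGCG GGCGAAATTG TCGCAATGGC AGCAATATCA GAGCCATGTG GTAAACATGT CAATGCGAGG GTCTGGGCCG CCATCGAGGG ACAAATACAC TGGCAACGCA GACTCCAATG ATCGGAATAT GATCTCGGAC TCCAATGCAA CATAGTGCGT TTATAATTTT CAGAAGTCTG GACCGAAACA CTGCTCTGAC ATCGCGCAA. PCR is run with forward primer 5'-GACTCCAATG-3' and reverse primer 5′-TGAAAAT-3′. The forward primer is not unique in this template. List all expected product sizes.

62 bp, 35 bp

The forward primer GACTCCAATG matches the top strand at positions 111–120, 138–147.
The reverse primer's reverse complement is ATTTTCA, matching at positions 166–172.
Each forward site pairs with the reverse site to give a product ending at position 172: sizes 62, 35 bp.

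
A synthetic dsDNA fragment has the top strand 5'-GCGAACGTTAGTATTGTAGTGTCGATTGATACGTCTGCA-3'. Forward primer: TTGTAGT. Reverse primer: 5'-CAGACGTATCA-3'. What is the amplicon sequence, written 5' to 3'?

5'-TTGTAGTGTCGATTGATACGTCTG-3'

The forward primer matches the template at positions 14–20.
The reverse primer's reverse complement is TGATACGTCTG, which matches the template at positions 27–37.
The product is the template from position 14 through 37 (24 bp).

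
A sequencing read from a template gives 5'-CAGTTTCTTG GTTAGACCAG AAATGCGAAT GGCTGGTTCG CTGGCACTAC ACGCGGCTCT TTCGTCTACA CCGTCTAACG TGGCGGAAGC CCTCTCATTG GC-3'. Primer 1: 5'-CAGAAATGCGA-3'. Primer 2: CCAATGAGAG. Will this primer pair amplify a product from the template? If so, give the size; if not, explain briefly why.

Yes — an 84 bp product.

Primer 1 (CAGAAATGCGA) matches the top strand at positions 18–28; it acts as a forward primer.
Primer 2's reverse complement is CTCTCATTGG, matching the top strand at positions 92–101; it acts as a reverse primer.
The 3' ends face each other across positions 18–101, giving an 84 bp product.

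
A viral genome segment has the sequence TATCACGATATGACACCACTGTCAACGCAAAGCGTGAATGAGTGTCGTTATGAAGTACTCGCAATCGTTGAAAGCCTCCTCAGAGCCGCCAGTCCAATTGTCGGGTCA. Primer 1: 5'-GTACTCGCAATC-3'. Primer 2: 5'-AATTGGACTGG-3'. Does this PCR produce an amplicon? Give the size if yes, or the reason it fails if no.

Primer 1 (GTACTCGCAATC) matches the top strand at positions 55–66; it acts as a forward primer.
Primer 2's reverse complement is CCAGTCCAATT, matching the top strand at positions 89–99; it acts as a reverse primer.
The 3' ends face each other across positions 55–99, giving a 45 bp product.

Yes — a 45 bp product.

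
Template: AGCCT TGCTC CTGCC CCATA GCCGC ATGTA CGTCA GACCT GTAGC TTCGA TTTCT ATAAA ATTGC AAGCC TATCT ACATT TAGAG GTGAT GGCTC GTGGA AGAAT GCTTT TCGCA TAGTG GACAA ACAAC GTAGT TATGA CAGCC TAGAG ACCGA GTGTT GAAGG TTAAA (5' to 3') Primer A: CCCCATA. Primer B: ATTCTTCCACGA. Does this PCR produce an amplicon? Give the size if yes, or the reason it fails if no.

Primer A (CCCCATA) matches the top strand at positions 14–20; it acts as a forward primer.
Primer B's reverse complement is TCGTGGAAGAAT, matching the top strand at positions 94–105; it acts as a reverse primer.
The 3' ends face each other across positions 14–105, giving a 92 bp product.

Yes — a 92 bp product.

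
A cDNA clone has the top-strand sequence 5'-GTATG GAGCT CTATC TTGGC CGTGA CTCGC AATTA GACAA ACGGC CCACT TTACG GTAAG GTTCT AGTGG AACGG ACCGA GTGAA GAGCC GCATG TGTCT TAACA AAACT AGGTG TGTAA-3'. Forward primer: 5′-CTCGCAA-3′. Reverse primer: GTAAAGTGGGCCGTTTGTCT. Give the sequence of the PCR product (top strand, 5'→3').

5'-CTCGCAATTAGACAAACGGCCCACTTTAC-3'

Forward primer CTCGCAA is found on the top strand at positions 26–32.
The reverse primer's reverse complement is AGACAAACGGCCCACTTTAC, which matches the template at positions 35–54.
The product is the template from position 26 through 54 (29 bp).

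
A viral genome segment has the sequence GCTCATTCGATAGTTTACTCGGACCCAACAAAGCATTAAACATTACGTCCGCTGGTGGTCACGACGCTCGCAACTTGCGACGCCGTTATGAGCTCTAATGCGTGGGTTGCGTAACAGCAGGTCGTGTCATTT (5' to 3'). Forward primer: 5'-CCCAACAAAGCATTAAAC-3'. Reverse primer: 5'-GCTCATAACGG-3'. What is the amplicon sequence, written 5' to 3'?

5'-CCCAACAAAGCATTAAACATTACGTCCGCTGGTGGTCACGACGCTCGCAACTTGCGACGCCGTTATGAGC-3'

Scanning the template, CCCAACAAAGCATTAAAC occurs at positions 24–41; this primer anneals to the bottom strand there with its 3' end pointing downstream.
The reverse primer's reverse complement is CCGTTATGAGC, which matches the template at positions 83–93.
The product is the template from position 24 through 93 (70 bp).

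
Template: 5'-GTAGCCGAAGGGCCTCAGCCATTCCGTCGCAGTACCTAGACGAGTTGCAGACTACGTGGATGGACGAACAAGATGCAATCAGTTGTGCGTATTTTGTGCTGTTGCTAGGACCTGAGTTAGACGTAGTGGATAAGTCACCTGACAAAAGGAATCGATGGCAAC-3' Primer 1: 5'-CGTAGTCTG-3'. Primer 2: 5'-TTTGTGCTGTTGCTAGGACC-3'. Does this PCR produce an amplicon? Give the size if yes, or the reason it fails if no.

Primer 1 (CGTAGTCTG) has reverse complement CAGACTACG, which matches the top strand at positions 48–56; primer 1 anneals to the top strand there with its 3' end pointing upstream toward position 48.
Primer 2 (TTTGTGCTGTTGCTAGGACC) matches the top strand directly at positions 93–112; it anneals to the bottom strand with its 3' end pointing downstream toward position 112.
The 3' ends diverge (primer 1 extends toward position 1, primer 2 toward position 162), so the primers never converge on a shared product.

No product — the primers' 3' ends point away from each other.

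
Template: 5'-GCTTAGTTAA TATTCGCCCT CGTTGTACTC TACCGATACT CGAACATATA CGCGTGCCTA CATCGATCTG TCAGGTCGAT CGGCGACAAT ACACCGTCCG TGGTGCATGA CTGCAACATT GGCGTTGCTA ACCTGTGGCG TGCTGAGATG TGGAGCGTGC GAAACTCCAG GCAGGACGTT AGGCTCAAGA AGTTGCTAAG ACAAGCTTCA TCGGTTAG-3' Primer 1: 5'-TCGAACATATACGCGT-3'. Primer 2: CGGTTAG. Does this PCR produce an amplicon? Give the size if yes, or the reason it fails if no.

No product — both primers anneal to the same strand and extend in the same direction.

Primer 1 (TCGAACATATACGCGT) matches the top strand at positions 40–55 (3' end points downstream).
Primer 2 (CGGTTAG) also matches the top strand directly, at positions 212–218 — its reverse complement CTAACCG is not present.
Both primers anneal to the bottom strand with 3' ends pointing the same way, so neither can prime synthesis back toward the other.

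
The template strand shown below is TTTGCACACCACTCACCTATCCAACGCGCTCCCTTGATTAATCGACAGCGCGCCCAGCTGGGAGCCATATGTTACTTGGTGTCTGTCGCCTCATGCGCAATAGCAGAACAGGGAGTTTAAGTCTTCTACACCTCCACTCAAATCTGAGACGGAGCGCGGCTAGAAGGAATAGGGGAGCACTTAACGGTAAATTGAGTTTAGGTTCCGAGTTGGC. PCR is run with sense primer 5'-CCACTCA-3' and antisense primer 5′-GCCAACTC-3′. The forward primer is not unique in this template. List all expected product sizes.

206 bp, 81 bp

The forward primer CCACTCA matches the top strand at positions 9–15, 134–140.
The reverse primer's reverse complement is GAGTTGGC, matching at positions 207–214.
Each forward site pairs with the reverse site to give a product ending at position 214: sizes 206, 81 bp.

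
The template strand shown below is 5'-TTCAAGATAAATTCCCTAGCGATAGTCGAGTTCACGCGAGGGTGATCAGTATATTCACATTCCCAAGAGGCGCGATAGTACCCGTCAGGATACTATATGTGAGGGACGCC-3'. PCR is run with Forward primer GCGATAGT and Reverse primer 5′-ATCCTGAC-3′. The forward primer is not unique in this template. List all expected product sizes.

73 bp, 20 bp

The forward primer GCGATAGT matches the top strand at positions 19–26, 72–79.
The reverse primer's reverse complement is GTCAGGAT, matching at positions 84–91.
Each forward site pairs with the reverse site to give a product ending at position 91: sizes 73, 20 bp.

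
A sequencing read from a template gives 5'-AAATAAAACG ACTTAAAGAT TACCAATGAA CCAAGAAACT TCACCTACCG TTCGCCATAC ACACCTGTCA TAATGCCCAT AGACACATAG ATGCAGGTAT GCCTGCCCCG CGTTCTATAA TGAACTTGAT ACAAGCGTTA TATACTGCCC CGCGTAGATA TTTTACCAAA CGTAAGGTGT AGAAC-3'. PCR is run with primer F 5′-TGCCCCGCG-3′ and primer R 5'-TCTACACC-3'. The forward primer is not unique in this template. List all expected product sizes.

80 bp, 38 bp

The forward primer TGCCCCGCG matches the top strand at positions 104–112, 146–154.
The reverse primer's reverse complement is GGTGTAGA, matching at positions 176–183.
Each forward site pairs with the reverse site to give a product ending at position 183: sizes 80, 38 bp.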